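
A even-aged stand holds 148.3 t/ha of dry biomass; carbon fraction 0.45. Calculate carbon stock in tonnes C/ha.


Formula: Carbon Stock = Biomass * Carbon Fraction
C = 148.3 t/ha * 0.45
C = 66.7 t C/ha

66.7


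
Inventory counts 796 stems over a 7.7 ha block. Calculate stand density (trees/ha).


Formula: Stand Density = N_trees / Area_ha
Density = 796 trees / 7.7 ha
Density = 103 trees/ha

103


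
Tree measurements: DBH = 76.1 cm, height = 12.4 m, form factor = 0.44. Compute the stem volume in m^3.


Formula: V = pi * (DBH/200)^2 * H * ff
Radius = DBH/200 = 76.1/200 = 0.3805 m
Radius^2 = 0.3805^2 = 0.14478025 m^2
V = pi * 0.14478025 * 12.4 * 0.44
V = 2.482 m^3

2.482


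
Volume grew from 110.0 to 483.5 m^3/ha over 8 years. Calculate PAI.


Formula: PAI = (V_T2 - V_T1) / (T2 - T1)
Volume increment = 483.5 - 110.0 = 373.5 m^3/ha
PAI = 373.5 / 8 = 46.69 m^3/ha/year

46.69


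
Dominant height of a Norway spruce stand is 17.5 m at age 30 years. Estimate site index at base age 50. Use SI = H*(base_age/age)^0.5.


Formula: SI = H_dom * (base_age / age)^0.5
Age ratio = 50 / 30 = 1.66667
sqrt(age_ratio) = 1.29099
SI = 17.5 * 1.29099 = 22.6 m

22.6


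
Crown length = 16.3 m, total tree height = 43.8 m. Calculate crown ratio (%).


Formula: Crown Ratio = (Crown Length / Total Height) * 100
CR = (16.3 m / 43.8 m) * 100
CR = 0.3721 * 100 = 37.2%

37.2


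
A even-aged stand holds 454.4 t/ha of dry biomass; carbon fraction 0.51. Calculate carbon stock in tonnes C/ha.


Formula: Carbon Stock = Biomass * Carbon Fraction
C = 454.4 t/ha * 0.51
C = 231.7 t C/ha

231.7


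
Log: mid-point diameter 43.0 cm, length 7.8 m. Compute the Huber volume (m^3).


Huber: V = Am * L,  Am = pi*(Dm/200)^2
Am = pi*(43.0/200)^2 = 0.14522 m^2
V = 0.14522*7.8 = 1.1327 m^3

1.1327


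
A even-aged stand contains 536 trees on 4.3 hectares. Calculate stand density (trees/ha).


Formula: Stand Density = N_trees / Area_ha
Density = 536 trees / 4.3 ha
Density = 125 trees/ha

125


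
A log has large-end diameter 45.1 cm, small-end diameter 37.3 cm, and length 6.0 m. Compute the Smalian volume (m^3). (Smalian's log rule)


Smalian: V = (A1 + A2)/2 * L,  A = pi*(D/200)^2
A1 = pi*(45.1/200)^2 = 0.159751 m^2
A2 = pi*(37.3/200)^2 = 0.109272 m^2
V = (0.159751+0.109272)/2*6.0 = 0.8071 m^3

0.8071


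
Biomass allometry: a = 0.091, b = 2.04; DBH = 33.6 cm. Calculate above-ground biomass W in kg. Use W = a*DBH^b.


Formula: W = a * DBH^b  (allometric power law)
DBH^b = 33.6^2.04 = 1299.3679
W = 0.091 * 1299.3679 = 118.2 kg

118.2


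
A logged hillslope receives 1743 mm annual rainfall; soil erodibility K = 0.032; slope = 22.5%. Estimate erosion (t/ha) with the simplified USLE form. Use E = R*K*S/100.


Formula: E = R * K * S / 100  (simplified USLE)
R * K = 1743 * 0.032 = 55.776
E = 55.776 * 22.5 / 100 = 12.55 t/ha

12.55


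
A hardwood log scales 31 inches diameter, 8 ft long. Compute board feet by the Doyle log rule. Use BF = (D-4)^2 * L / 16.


Doyle: BF = (D - 4)^2 * L / 16
Adjusted diameter = 31 - 4 = 27 in
(D-4)^2 = 27^2 = 729
BF = 729 * 8 / 16 = 365 BF

365


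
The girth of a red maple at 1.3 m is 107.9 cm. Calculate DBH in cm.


Formula: DBH = C / pi
DBH = 107.9 / pi
pi = 3.14159...
DBH = 34.3 cm

34.3


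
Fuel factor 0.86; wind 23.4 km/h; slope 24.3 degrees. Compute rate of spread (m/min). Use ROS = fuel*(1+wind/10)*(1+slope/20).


Formula: ROS = fuel * (1 + wind/10) * (1 + slope/20)
Wind factor = 1 + 23.4/10 = 3.34
Slope factor = 1 + 24.3/20 = 2.215
ROS = 0.86 * 3.34 * 2.215 = 6.36 m/min

6.36


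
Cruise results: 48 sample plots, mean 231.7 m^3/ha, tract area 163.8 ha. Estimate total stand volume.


Formula: Total Volume = Mean Volume per ha * Total Area
Total Volume = 231.7 m^3/ha * 163.8 ha
Total Volume = 37952 m^3

37952


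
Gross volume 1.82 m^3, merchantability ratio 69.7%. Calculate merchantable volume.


Formula: MV = V_total * (merchantable_pct / 100)
Merchantable fraction = 69.7% / 100 = 0.697
MV = 1.82 m^3 * 0.697 = 1.269 m^3

1.269


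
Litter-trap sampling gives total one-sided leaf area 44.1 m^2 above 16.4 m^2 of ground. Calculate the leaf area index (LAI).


Formula: LAI = total leaf area / ground area  (dimensionless)
LAI = 44.1 m^2 / 16.4 m^2
LAI = 2.69

2.69


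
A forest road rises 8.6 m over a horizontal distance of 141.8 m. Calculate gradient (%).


Formula: Gradient = rise / run * 100
Gradient = 8.6 / 141.8 * 100 = 6.1%

6.1


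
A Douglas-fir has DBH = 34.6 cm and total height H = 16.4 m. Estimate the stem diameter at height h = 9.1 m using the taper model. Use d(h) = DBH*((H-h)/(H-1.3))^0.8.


Taper: d(h) = DBH * ((H - h) / (H - 1.3))^0.8
Numerator = H - h = 16.4 - 9.1 = 7.3 m
Denominator = H - 1.3 = 16.4 - 1.3 = 15.1 m
Ratio = 7.3 / 15.1 = 0.48344
d = 34.6 * 0.48344^0.8 = 19.3 cm

19.3


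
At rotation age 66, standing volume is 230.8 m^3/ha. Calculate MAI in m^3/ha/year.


Formula: MAI = Total Volume / Stand Age
MAI = 230.8 m^3/ha / 66 years
MAI = 3.5 m^3/ha/year

3.5


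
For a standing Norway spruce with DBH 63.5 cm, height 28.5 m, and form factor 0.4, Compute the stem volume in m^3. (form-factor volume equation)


Formula: V = pi * (DBH/200)^2 * H * ff
Radius = DBH/200 = 63.5/200 = 0.3175 m
Radius^2 = 0.3175^2 = 0.10080625 m^2
V = pi * 0.10080625 * 28.5 * 0.4
V = 3.61 m^3

3.61


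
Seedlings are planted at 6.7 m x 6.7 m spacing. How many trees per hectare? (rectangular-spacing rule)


Formula: TPH = 10000 m^2/ha / (spacing_x * spacing_y)
Area per tree = 6.7 m * 6.7 m = 44.89 m^2
TPH = 10000 / 44.89 = 223 trees/ha

223


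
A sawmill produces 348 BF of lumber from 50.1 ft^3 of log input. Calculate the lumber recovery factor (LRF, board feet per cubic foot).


Formula: LRF = Lumber Output (BF) / Log Input (ft^3)
LRF = 348 BF / 50.1 ft^3
LRF = 6.95 BF/ft^3

6.95


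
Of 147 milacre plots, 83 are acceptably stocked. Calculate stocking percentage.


Formula: Stocking % = stocked plots / total plots * 100
Stocking = 83 / 147 * 100
Stocking = 0.5646 * 100 = 56.5%

56.5


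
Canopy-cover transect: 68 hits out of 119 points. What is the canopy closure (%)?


Formula: Canopy closure = covered points / total points * 100
Closure = 68 / 119 * 100
Closure = 0.5714 * 100 = 57.1%

57.1


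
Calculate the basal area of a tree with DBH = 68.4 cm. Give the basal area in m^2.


Formula: BA = pi * (DBH/2)^2 / 10000  (cm^2 to m^2)
Radius = DBH/2 = 68.4/2 = 34.2 cm
BA = pi * 34.2^2 / 10000
   = 3674.5324 cm^2 / 10000
   = 0.3675 m^2

0.3675


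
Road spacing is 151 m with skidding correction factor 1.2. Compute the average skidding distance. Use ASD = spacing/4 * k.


Formula: ASD = (spacing / 4) * correction
Uncorrected distance = spacing / 4 = 151 / 4 = 37.75 m
ASD = 37.75 * 1.2 = 45 m

45


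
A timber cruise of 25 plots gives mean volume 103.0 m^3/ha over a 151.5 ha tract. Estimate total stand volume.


Formula: Total Volume = Mean Volume per ha * Total Area
Total Volume = 103.0 m^3/ha * 151.5 ha
Total Volume = 15605 m^3

15605


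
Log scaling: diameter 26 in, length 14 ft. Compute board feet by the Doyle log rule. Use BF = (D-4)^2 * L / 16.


Doyle: BF = (D - 4)^2 * L / 16
Adjusted diameter = 26 - 4 = 22 in
(D-4)^2 = 22^2 = 484
BF = 484 * 14 / 16 = 424 BF

424


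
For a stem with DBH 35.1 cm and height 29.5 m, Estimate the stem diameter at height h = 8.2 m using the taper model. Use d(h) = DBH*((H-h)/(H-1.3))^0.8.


Taper: d(h) = DBH * ((H - h) / (H - 1.3))^0.8
Numerator = H - h = 29.5 - 8.2 = 21.3 m
Denominator = H - 1.3 = 29.5 - 1.3 = 28.2 m
Ratio = 21.3 / 28.2 = 0.75532
d = 35.1 * 0.75532^0.8 = 28.0 cm

28.0


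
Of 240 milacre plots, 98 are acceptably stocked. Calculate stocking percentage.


Formula: Stocking % = stocked plots / total plots * 100
Stocking = 98 / 240 * 100
Stocking = 0.4083 * 100 = 40.8%

40.8


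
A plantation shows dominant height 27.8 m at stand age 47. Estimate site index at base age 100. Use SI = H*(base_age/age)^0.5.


Formula: SI = H_dom * (base_age / age)^0.5
Age ratio = 100 / 47 = 2.12766
sqrt(age_ratio) = 1.45865
SI = 27.8 * 1.45865 = 40.6 m

40.6


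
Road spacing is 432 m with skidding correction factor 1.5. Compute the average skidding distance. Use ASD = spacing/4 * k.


Formula: ASD = (spacing / 4) * correction
Uncorrected distance = spacing / 4 = 432 / 4 = 108 m
ASD = 108 * 1.5 = 162 m

162


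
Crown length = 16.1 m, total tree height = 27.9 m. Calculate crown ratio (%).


Formula: Crown Ratio = (Crown Length / Total Height) * 100
CR = (16.1 m / 27.9 m) * 100
CR = 0.5771 * 100 = 57.7%

57.7


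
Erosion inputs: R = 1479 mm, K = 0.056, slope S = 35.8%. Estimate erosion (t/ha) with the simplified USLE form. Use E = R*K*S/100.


Formula: E = R * K * S / 100  (simplified USLE)
R * K = 1479 * 0.056 = 82.824
E = 82.824 * 35.8 / 100 = 29.65 t/ha

29.65


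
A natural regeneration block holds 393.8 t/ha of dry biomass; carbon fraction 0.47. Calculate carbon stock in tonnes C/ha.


Formula: Carbon Stock = Biomass * Carbon Fraction
C = 393.8 t/ha * 0.47
C = 185.1 t C/ha

185.1


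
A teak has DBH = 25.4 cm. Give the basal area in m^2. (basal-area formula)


Formula: BA = pi * (DBH/2)^2 / 10000  (cm^2 to m^2)
Radius = DBH/2 = 25.4/2 = 12.7 cm
BA = pi * 12.7^2 / 10000
   = 506.7075 cm^2 / 10000
   = 0.0507 m^2

0.0507


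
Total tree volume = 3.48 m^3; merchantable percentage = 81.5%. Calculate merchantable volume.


Formula: MV = V_total * (merchantable_pct / 100)
Merchantable fraction = 81.5% / 100 = 0.815
MV = 3.48 m^3 * 0.815 = 2.836 m^3

2.836


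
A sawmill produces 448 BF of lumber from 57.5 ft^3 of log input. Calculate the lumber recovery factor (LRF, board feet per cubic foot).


Formula: LRF = Lumber Output (BF) / Log Input (ft^3)
LRF = 448 BF / 57.5 ft^3
LRF = 7.79 BF/ft^3

7.79


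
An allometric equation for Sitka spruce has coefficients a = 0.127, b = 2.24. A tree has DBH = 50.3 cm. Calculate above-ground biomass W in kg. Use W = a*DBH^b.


Formula: W = a * DBH^b  (allometric power law)
DBH^b = 50.3^2.24 = 6479.0642
W = 0.127 * 6479.0642 = 822.8 kg

822.8


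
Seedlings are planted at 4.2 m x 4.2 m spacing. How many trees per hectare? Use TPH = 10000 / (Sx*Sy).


Formula: TPH = 10000 m^2/ha / (spacing_x * spacing_y)
Area per tree = 4.2 m * 4.2 m = 17.64 m^2
TPH = 10000 / 17.64 = 567 trees/ha

567


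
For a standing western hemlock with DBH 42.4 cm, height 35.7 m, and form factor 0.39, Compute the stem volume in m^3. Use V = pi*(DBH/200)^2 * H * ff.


Formula: V = pi * (DBH/200)^2 * H * ff
Radius = DBH/200 = 42.4/200 = 0.212 m
Radius^2 = 0.212^2 = 0.044944 m^2
V = pi * 0.044944 * 35.7 * 0.39
V = 1.966 m^3

1.966


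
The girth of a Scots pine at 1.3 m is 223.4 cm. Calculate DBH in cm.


Formula: DBH = C / pi
DBH = 223.4 / pi
pi = 3.14159...
DBH = 71.1 cm

71.1


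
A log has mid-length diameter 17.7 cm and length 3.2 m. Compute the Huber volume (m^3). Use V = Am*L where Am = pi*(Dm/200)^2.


Huber: V = Am * L,  Am = pi*(Dm/200)^2
Am = pi*(17.7/200)^2 = 0.024606 m^2
V = 0.024606*3.2 = 0.0787 m^3

0.0787


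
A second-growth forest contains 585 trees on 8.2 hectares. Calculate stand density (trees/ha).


Formula: Stand Density = N_trees / Area_ha
Density = 585 trees / 8.2 ha
Density = 71 trees/ha

71


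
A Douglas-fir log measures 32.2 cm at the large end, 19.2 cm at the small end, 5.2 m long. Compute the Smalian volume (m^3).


Smalian: V = (A1 + A2)/2 * L,  A = pi*(D/200)^2
A1 = pi*(32.2/200)^2 = 0.081433 m^2
A2 = pi*(19.2/200)^2 = 0.028953 m^2
V = (0.081433+0.028953)/2*5.2 = 0.287 m^3

0.287


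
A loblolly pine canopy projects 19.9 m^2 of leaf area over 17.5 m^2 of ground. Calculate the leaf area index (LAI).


Formula: LAI = total leaf area / ground area  (dimensionless)
LAI = 19.9 m^2 / 17.5 m^2
LAI = 1.14

1.14


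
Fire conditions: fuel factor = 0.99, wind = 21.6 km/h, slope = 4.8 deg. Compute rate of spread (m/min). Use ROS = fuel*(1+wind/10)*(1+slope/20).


Formula: ROS = fuel * (1 + wind/10) * (1 + slope/20)
Wind factor = 1 + 21.6/10 = 3.16
Slope factor = 1 + 4.8/20 = 1.24
ROS = 0.99 * 3.16 * 1.24 = 3.88 m/min

3.88


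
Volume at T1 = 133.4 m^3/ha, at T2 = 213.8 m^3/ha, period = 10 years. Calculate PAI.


Formula: PAI = (V_T2 - V_T1) / (T2 - T1)
Volume increment = 213.8 - 133.4 = 80.4 m^3/ha
PAI = 80.4 / 10 = 8.04 m^3/ha/year

8.04


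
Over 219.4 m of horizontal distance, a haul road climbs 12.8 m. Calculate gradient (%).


Formula: Gradient = rise / run * 100
Gradient = 12.8 / 219.4 * 100 = 5.8%

5.8


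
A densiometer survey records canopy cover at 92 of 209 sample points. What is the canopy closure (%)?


Formula: Canopy closure = covered points / total points * 100
Closure = 92 / 209 * 100
Closure = 0.4402 * 100 = 44.0%

44.0


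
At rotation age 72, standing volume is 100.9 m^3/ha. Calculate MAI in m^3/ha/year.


Formula: MAI = Total Volume / Stand Age
MAI = 100.9 m^3/ha / 72 years
MAI = 1.4 m^3/ha/year

1.4


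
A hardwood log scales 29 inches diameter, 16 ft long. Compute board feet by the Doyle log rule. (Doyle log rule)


Doyle: BF = (D - 4)^2 * L / 16
Adjusted diameter = 29 - 4 = 25 in
(D-4)^2 = 25^2 = 625
BF = 625 * 16 / 16 = 625 BF

625


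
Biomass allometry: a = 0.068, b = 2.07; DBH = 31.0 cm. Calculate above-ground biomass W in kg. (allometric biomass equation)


Formula: W = a * DBH^b  (allometric power law)
DBH^b = 31.0^2.07 = 1222.1337
W = 0.068 * 1222.1337 = 83.1 kg

83.1


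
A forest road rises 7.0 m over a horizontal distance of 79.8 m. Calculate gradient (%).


Formula: Gradient = rise / run * 100
Gradient = 7.0 / 79.8 * 100 = 8.8%

8.8


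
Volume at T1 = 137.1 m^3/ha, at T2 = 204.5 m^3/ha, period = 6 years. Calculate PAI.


Formula: PAI = (V_T2 - V_T1) / (T2 - T1)
Volume increment = 204.5 - 137.1 = 67.4 m^3/ha
PAI = 67.4 / 6 = 11.23 m^3/ha/year

11.23


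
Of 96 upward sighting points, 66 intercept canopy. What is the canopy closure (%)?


Formula: Canopy closure = covered points / total points * 100
Closure = 66 / 96 * 100
Closure = 0.6875 * 100 = 68.8%

68.8


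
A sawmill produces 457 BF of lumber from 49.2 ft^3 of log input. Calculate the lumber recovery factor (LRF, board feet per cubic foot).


Formula: LRF = Lumber Output (BF) / Log Input (ft^3)
LRF = 457 BF / 49.2 ft^3
LRF = 9.29 BF/ft^3

9.29


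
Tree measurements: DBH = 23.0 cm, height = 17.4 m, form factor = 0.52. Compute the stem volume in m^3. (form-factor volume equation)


Formula: V = pi * (DBH/200)^2 * H * ff
Radius = DBH/200 = 23.0/200 = 0.115 m
Radius^2 = 0.115^2 = 0.013225 m^2
V = pi * 0.013225 * 17.4 * 0.52
V = 0.376 m^3

0.376


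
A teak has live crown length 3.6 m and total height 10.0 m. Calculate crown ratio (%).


Formula: Crown Ratio = (Crown Length / Total Height) * 100
CR = (3.6 m / 10.0 m) * 100
CR = 0.36 * 100 = 36.0%

36.0


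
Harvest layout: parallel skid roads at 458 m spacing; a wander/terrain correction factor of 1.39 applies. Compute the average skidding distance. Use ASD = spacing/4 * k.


Formula: ASD = (spacing / 4) * correction
Uncorrected distance = spacing / 4 = 458 / 4 = 114.5 m
ASD = 114.5 * 1.39 = 159 m

159


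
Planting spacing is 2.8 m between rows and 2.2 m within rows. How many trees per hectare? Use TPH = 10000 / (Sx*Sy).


Formula: TPH = 10000 m^2/ha / (spacing_x * spacing_y)
Area per tree = 2.8 m * 2.2 m = 6.16 m^2
TPH = 10000 / 6.16 = 1623 trees/ha

1623


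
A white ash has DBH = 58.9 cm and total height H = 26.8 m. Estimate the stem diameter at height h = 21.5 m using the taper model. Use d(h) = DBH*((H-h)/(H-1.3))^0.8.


Taper: d(h) = DBH * ((H - h) / (H - 1.3))^0.8
Numerator = H - h = 26.8 - 21.5 = 5.3 m
Denominator = H - 1.3 = 26.8 - 1.3 = 25.5 m
Ratio = 5.3 / 25.5 = 0.20784
d = 58.9 * 0.20784^0.8 = 16.8 cm

16.8


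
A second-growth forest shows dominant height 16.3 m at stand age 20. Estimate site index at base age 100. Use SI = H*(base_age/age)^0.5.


Formula: SI = H_dom * (base_age / age)^0.5
Age ratio = 100 / 20 = 5.0
sqrt(age_ratio) = 2.23607
SI = 16.3 * 2.23607 = 36.4 m

36.4


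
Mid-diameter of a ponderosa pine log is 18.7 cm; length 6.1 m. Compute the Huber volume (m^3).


Huber: V = Am * L,  Am = pi*(Dm/200)^2
Am = pi*(18.7/200)^2 = 0.027465 m^2
V = 0.027465*6.1 = 0.1675 m^3

0.1675


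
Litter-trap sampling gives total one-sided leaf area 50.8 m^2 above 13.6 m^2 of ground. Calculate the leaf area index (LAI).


Formula: LAI = total leaf area / ground area  (dimensionless)
LAI = 50.8 m^2 / 13.6 m^2
LAI = 3.74

3.74


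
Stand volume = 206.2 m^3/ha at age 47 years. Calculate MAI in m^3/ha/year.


Formula: MAI = Total Volume / Stand Age
MAI = 206.2 m^3/ha / 47 years
MAI = 4.39 m^3/ha/year

4.39


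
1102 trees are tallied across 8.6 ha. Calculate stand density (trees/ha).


Formula: Stand Density = N_trees / Area_ha
Density = 1102 trees / 8.6 ha
Density = 128 trees/ha

128


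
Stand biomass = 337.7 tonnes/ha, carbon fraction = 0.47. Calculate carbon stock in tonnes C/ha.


Formula: Carbon Stock = Biomass * Carbon Fraction
C = 337.7 t/ha * 0.47
C = 158.7 t C/ha

158.7


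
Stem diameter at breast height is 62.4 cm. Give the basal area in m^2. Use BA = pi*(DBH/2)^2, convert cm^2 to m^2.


Formula: BA = pi * (DBH/2)^2 / 10000  (cm^2 to m^2)
Radius = DBH/2 = 62.4/2 = 31.2 cm
BA = pi * 31.2^2 / 10000
   = 3058.152 cm^2 / 10000
   = 0.3058 m^2

0.3058


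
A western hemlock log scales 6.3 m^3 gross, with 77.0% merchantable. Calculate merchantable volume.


Formula: MV = V_total * (merchantable_pct / 100)
Merchantable fraction = 77.0% / 100 = 0.77
MV = 6.3 m^3 * 0.77 = 4.851 m^3

4.851


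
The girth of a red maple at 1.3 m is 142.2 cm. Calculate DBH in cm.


Formula: DBH = C / pi
DBH = 142.2 / pi
pi = 3.14159...
DBH = 45.3 cm

45.3


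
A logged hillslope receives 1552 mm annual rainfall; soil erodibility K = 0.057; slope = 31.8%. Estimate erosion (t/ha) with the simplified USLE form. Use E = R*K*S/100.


Formula: E = R * K * S / 100  (simplified USLE)
R * K = 1552 * 0.057 = 88.464
E = 88.464 * 31.8 / 100 = 28.13 t/ha

28.13


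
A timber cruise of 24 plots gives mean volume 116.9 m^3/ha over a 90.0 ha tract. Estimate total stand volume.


Formula: Total Volume = Mean Volume per ha * Total Area
Total Volume = 116.9 m^3/ha * 90.0 ha
Total Volume = 10521 m^3

10521


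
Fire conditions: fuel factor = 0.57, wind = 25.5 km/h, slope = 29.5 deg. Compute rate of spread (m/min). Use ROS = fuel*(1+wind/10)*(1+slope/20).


Formula: ROS = fuel * (1 + wind/10) * (1 + slope/20)
Wind factor = 1 + 25.5/10 = 3.55
Slope factor = 1 + 29.5/20 = 2.475
ROS = 0.57 * 3.55 * 2.475 = 5.01 m/min

5.01


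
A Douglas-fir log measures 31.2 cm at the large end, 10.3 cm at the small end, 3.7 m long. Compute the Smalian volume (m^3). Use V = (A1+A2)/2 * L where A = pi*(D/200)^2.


Smalian: V = (A1 + A2)/2 * L,  A = pi*(D/200)^2
A1 = pi*(31.2/200)^2 = 0.076454 m^2
A2 = pi*(10.3/200)^2 = 0.008332 m^2
V = (0.076454+0.008332)/2*3.7 = 0.1569 m^3

0.1569


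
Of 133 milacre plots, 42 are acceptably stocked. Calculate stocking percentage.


Formula: Stocking % = stocked plots / total plots * 100
Stocking = 42 / 133 * 100
Stocking = 0.3158 * 100 = 31.6%

31.6


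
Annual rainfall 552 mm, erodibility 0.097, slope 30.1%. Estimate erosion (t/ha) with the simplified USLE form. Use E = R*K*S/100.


Formula: E = R * K * S / 100  (simplified USLE)
R * K = 552 * 0.097 = 53.544
E = 53.544 * 30.1 / 100 = 16.12 t/ha

16.12


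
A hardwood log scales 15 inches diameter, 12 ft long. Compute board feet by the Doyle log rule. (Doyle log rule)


Doyle: BF = (D - 4)^2 * L / 16
Adjusted diameter = 15 - 4 = 11 in
(D-4)^2 = 11^2 = 121
BF = 121 * 12 / 16 = 91 BF

91


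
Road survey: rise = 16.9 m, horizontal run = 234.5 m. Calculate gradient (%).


Formula: Gradient = rise / run * 100
Gradient = 16.9 / 234.5 * 100 = 7.2%

7.2


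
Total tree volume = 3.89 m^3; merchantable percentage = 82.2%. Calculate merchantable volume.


Formula: MV = V_total * (merchantable_pct / 100)
Merchantable fraction = 82.2% / 100 = 0.822
MV = 3.89 m^3 * 0.822 = 3.198 m^3

3.198


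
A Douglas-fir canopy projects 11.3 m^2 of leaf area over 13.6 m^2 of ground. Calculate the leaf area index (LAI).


Formula: LAI = total leaf area / ground area  (dimensionless)
LAI = 11.3 m^2 / 13.6 m^2
LAI = 0.83

0.83


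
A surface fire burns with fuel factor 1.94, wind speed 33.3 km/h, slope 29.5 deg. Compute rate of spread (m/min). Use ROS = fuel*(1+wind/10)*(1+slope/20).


Formula: ROS = fuel * (1 + wind/10) * (1 + slope/20)
Wind factor = 1 + 33.3/10 = 4.33
Slope factor = 1 + 29.5/20 = 2.475
ROS = 1.94 * 4.33 * 2.475 = 20.79 m/min

20.79


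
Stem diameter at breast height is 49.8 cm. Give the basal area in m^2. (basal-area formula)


Formula: BA = pi * (DBH/2)^2 / 10000  (cm^2 to m^2)
Radius = DBH/2 = 49.8/2 = 24.9 cm
BA = pi * 24.9^2 / 10000
   = 1947.8189 cm^2 / 10000
   = 0.1948 m^2

0.1948


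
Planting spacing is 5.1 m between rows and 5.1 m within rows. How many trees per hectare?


Formula: TPH = 10000 m^2/ha / (spacing_x * spacing_y)
Area per tree = 5.1 m * 5.1 m = 26.01 m^2
TPH = 10000 / 26.01 = 384 trees/ha

384


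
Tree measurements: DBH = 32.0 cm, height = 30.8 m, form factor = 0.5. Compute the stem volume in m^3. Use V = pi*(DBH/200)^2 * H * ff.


Formula: V = pi * (DBH/200)^2 * H * ff
Radius = DBH/200 = 32.0/200 = 0.16 m
Radius^2 = 0.16^2 = 0.0256 m^2
V = pi * 0.0256 * 30.8 * 0.5
V = 1.239 m^3

1.239


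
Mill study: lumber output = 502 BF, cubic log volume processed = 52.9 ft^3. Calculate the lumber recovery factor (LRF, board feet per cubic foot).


Formula: LRF = Lumber Output (BF) / Log Input (ft^3)
LRF = 502 BF / 52.9 ft^3
LRF = 9.49 BF/ft^3

9.49


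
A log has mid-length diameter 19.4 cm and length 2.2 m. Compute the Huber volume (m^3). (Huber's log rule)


Huber: V = Am * L,  Am = pi*(Dm/200)^2
Am = pi*(19.4/200)^2 = 0.029559 m^2
V = 0.029559*2.2 = 0.065 m^3

0.065


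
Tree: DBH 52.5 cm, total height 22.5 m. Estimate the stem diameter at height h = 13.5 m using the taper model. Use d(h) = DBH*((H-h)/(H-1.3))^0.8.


Taper: d(h) = DBH * ((H - h) / (H - 1.3))^0.8
Numerator = H - h = 22.5 - 13.5 = 9.0 m
Denominator = H - 1.3 = 22.5 - 1.3 = 21.2 m
Ratio = 9.0 / 21.2 = 0.42453
d = 52.5 * 0.42453^0.8 = 26.5 cm

26.5


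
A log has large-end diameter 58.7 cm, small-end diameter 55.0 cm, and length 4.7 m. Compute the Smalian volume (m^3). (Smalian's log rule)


Smalian: V = (A1 + A2)/2 * L,  A = pi*(D/200)^2
A1 = pi*(58.7/200)^2 = 0.270624 m^2
A2 = pi*(55.0/200)^2 = 0.237583 m^2
V = (0.270624+0.237583)/2*4.7 = 1.1943 m^3

1.1943


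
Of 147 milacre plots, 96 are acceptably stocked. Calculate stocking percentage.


Formula: Stocking % = stocked plots / total plots * 100
Stocking = 96 / 147 * 100
Stocking = 0.6531 * 100 = 65.3%

65.3


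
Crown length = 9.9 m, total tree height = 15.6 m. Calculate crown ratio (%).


Formula: Crown Ratio = (Crown Length / Total Height) * 100
CR = (9.9 m / 15.6 m) * 100
CR = 0.6346 * 100 = 63.5%

63.5


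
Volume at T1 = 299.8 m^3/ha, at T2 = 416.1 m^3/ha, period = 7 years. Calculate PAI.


Formula: PAI = (V_T2 - V_T1) / (T2 - T1)
Volume increment = 416.1 - 299.8 = 116.3 m^3/ha
PAI = 116.3 / 7 = 16.61 m^3/ha/year

16.61


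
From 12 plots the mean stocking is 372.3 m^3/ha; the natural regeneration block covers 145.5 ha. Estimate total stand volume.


Formula: Total Volume = Mean Volume per ha * Total Area
Total Volume = 372.3 m^3/ha * 145.5 ha
Total Volume = 54170 m^3

54170


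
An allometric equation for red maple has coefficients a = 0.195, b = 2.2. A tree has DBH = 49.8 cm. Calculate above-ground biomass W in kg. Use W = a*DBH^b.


Formula: W = a * DBH^b  (allometric power law)
DBH^b = 49.8^2.2 = 5418.8179
W = 0.195 * 5418.8179 = 1056.7 kg

1056.7


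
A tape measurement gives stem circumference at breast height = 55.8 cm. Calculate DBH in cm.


Formula: DBH = C / pi
DBH = 55.8 / pi
pi = 3.14159...
DBH = 17.8 cm

17.8


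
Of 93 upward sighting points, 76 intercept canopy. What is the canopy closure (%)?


Formula: Canopy closure = covered points / total points * 100
Closure = 76 / 93 * 100
Closure = 0.8172 * 100 = 81.7%

81.7


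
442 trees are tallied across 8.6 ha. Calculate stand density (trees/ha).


Formula: Stand Density = N_trees / Area_ha
Density = 442 trees / 8.6 ha
Density = 51 trees/ha

51


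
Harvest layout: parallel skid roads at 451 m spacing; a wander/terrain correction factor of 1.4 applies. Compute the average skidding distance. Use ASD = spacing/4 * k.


Formula: ASD = (spacing / 4) * correction
Uncorrected distance = spacing / 4 = 451 / 4 = 112.75 m
ASD = 112.75 * 1.4 = 158 m

158


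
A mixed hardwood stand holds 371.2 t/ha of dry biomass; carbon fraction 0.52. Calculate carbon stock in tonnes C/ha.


Formula: Carbon Stock = Biomass * Carbon Fraction
C = 371.2 t/ha * 0.52
C = 193.0 t C/ha

193.0


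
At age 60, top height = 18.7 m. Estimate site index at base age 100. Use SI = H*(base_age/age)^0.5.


Formula: SI = H_dom * (base_age / age)^0.5
Age ratio = 100 / 60 = 1.66667
sqrt(age_ratio) = 1.29099
SI = 18.7 * 1.29099 = 24.1 m

24.1


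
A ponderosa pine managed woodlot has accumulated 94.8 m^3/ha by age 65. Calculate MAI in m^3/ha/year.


Formula: MAI = Total Volume / Stand Age
MAI = 94.8 m^3/ha / 65 years
MAI = 1.46 m^3/ha/year

1.46


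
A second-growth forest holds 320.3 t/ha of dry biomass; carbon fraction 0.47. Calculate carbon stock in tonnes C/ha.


Formula: Carbon Stock = Biomass * Carbon Fraction
C = 320.3 t/ha * 0.47
C = 150.5 t C/ha

150.5


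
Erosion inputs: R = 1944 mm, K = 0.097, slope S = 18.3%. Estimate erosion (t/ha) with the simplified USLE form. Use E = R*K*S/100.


Formula: E = R * K * S / 100  (simplified USLE)
R * K = 1944 * 0.097 = 188.568
E = 188.568 * 18.3 / 100 = 34.51 t/ha

34.51


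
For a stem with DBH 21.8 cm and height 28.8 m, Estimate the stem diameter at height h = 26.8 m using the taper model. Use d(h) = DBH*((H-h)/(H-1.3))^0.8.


Taper: d(h) = DBH * ((H - h) / (H - 1.3))^0.8
Numerator = H - h = 28.8 - 26.8 = 2.0 m
Denominator = H - 1.3 = 28.8 - 1.3 = 27.5 m
Ratio = 2.0 / 27.5 = 0.07273
d = 21.8 * 0.07273^0.8 = 2.7 cm

2.7


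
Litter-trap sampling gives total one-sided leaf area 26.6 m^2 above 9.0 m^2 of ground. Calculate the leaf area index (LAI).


Formula: LAI = total leaf area / ground area  (dimensionless)
LAI = 26.6 m^2 / 9.0 m^2
LAI = 2.96

2.96


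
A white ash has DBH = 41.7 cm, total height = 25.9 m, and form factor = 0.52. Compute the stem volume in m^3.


Formula: V = pi * (DBH/200)^2 * H * ff
Radius = DBH/200 = 41.7/200 = 0.2085 m
Radius^2 = 0.2085^2 = 0.04347225 m^2
V = pi * 0.04347225 * 25.9 * 0.52
V = 1.839 m^3

1.839


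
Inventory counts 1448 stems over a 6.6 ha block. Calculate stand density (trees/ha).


Formula: Stand Density = N_trees / Area_ha
Density = 1448 trees / 6.6 ha
Density = 219 trees/ha

219


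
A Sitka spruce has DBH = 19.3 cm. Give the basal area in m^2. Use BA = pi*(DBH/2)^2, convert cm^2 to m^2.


Formula: BA = pi * (DBH/2)^2 / 10000  (cm^2 to m^2)
Radius = DBH/2 = 19.3/2 = 9.65 cm
BA = pi * 9.65^2 / 10000
   = 292.553 cm^2 / 10000
   = 0.0293 m^2

0.0293


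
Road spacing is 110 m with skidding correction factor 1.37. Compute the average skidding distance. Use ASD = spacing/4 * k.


Formula: ASD = (spacing / 4) * correction
Uncorrected distance = spacing / 4 = 110 / 4 = 27.5 m
ASD = 27.5 * 1.37 = 38 m

38


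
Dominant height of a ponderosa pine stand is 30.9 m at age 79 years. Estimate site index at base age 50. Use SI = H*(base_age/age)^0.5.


Formula: SI = H_dom * (base_age / age)^0.5
Age ratio = 50 / 79 = 0.63291
sqrt(age_ratio) = 0.79556
SI = 30.9 * 0.79556 = 24.6 m

24.6


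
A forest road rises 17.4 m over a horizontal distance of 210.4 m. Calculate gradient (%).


Formula: Gradient = rise / run * 100
Gradient = 17.4 / 210.4 * 100 = 8.3%

8.3


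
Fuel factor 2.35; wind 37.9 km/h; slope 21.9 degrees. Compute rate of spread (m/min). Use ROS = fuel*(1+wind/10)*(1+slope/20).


Formula: ROS = fuel * (1 + wind/10) * (1 + slope/20)
Wind factor = 1 + 37.9/10 = 4.79
Slope factor = 1 + 21.9/20 = 2.095
ROS = 2.35 * 4.79 * 2.095 = 23.58 m/min

23.58


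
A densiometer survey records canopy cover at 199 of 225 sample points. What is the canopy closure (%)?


Formula: Canopy closure = covered points / total points * 100
Closure = 199 / 225 * 100
Closure = 0.8844 * 100 = 88.4%

88.4


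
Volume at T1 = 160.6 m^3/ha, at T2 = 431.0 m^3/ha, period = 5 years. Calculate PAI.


Formula: PAI = (V_T2 - V_T1) / (T2 - T1)
Volume increment = 431.0 - 160.6 = 270.4 m^3/ha
PAI = 270.4 / 5 = 54.08 m^3/ha/year

54.08


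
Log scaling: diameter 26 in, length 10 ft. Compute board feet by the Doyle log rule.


Doyle: BF = (D - 4)^2 * L / 16
Adjusted diameter = 26 - 4 = 22 in
(D-4)^2 = 22^2 = 484
BF = 484 * 10 / 16 = 303 BF

303


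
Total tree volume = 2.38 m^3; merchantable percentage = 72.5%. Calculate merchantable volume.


Formula: MV = V_total * (merchantable_pct / 100)
Merchantable fraction = 72.5% / 100 = 0.725
MV = 2.38 m^3 * 0.725 = 1.726 m^3

1.726


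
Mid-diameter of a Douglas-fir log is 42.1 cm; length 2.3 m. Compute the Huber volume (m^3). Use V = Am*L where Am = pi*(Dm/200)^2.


Huber: V = Am * L,  Am = pi*(Dm/200)^2
Am = pi*(42.1/200)^2 = 0.139205 m^2
V = 0.139205*2.3 = 0.3202 m^3

0.3202


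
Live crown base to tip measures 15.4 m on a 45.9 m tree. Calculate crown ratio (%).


Formula: Crown Ratio = (Crown Length / Total Height) * 100
CR = (15.4 m / 45.9 m) * 100
CR = 0.3355 * 100 = 33.6%

33.6


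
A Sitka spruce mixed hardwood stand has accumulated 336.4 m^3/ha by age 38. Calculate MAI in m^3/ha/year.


Formula: MAI = Total Volume / Stand Age
MAI = 336.4 m^3/ha / 38 years
MAI = 8.85 m^3/ha/year

8.85


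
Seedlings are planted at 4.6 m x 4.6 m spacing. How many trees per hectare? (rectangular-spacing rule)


Formula: TPH = 10000 m^2/ha / (spacing_x * spacing_y)
Area per tree = 4.6 m * 4.6 m = 21.16 m^2
TPH = 10000 / 21.16 = 473 trees/ha

473


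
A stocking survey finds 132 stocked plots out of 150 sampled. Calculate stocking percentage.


Formula: Stocking % = stocked plots / total plots * 100
Stocking = 132 / 150 * 100
Stocking = 0.88 * 100 = 88.0%

88.0


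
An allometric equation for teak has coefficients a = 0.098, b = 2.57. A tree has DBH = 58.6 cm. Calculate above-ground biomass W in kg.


Formula: W = a * DBH^b  (allometric power law)
DBH^b = 58.6^2.57 = 34953.9993
W = 0.098 * 34953.9993 = 3425.5 kg

3425.5


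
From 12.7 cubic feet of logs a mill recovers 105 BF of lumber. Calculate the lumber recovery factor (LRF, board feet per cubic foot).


Formula: LRF = Lumber Output (BF) / Log Input (ft^3)
LRF = 105 BF / 12.7 ft^3
LRF = 8.27 BF/ft^3

8.27


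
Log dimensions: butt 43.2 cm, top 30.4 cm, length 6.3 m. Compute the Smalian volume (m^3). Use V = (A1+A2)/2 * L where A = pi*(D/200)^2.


Smalian: V = (A1 + A2)/2 * L,  A = pi*(D/200)^2
A1 = pi*(43.2/200)^2 = 0.146574 m^2
A2 = pi*(30.4/200)^2 = 0.072583 m^2
V = (0.146574+0.072583)/2*6.3 = 0.6903 m^3

0.6903


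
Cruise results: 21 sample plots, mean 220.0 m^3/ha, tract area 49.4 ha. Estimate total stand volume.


Formula: Total Volume = Mean Volume per ha * Total Area
Total Volume = 220.0 m^3/ha * 49.4 ha
Total Volume = 10868 m^3

10868


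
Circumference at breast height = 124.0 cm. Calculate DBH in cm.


Formula: DBH = C / pi
DBH = 124.0 / pi
pi = 3.14159...
DBH = 39.5 cm

39.5


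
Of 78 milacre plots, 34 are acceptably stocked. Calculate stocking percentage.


Formula: Stocking % = stocked plots / total plots * 100
Stocking = 34 / 78 * 100
Stocking = 0.4359 * 100 = 43.6%

43.6


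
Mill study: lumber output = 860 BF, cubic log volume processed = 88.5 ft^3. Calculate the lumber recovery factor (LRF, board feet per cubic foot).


Formula: LRF = Lumber Output (BF) / Log Input (ft^3)
LRF = 860 BF / 88.5 ft^3
LRF = 9.72 BF/ft^3

9.72


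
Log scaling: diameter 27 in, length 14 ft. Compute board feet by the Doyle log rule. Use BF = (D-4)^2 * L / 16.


Doyle: BF = (D - 4)^2 * L / 16
Adjusted diameter = 27 - 4 = 23 in
(D-4)^2 = 23^2 = 529
BF = 529 * 14 / 16 = 463 BF

463


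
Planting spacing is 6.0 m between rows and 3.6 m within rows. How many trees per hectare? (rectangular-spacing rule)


Formula: TPH = 10000 m^2/ha / (spacing_x * spacing_y)
Area per tree = 6.0 m * 3.6 m = 21.6 m^2
TPH = 10000 / 21.6 = 463 trees/ha

463


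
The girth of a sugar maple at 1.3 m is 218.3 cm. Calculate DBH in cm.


Formula: DBH = C / pi
DBH = 218.3 / pi
pi = 3.14159...
DBH = 69.5 cm

69.5


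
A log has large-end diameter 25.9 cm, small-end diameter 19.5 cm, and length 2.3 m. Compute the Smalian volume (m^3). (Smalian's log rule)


Smalian: V = (A1 + A2)/2 * L,  A = pi*(D/200)^2
A1 = pi*(25.9/200)^2 = 0.052685 m^2
A2 = pi*(19.5/200)^2 = 0.029865 m^2
V = (0.052685+0.029865)/2*2.3 = 0.0949 m^3

0.0949


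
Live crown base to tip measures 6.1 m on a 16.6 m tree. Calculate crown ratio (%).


Formula: Crown Ratio = (Crown Length / Total Height) * 100
CR = (6.1 m / 16.6 m) * 100
CR = 0.3675 * 100 = 36.7%

36.7


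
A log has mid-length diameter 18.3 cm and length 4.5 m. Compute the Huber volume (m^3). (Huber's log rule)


Huber: V = Am * L,  Am = pi*(Dm/200)^2
Am = pi*(18.3/200)^2 = 0.026302 m^2
V = 0.026302*4.5 = 0.1184 m^3

0.1184


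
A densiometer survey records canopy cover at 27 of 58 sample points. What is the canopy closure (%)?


Formula: Canopy closure = covered points / total points * 100
Closure = 27 / 58 * 100
Closure = 0.4655 * 100 = 46.6%

46.6


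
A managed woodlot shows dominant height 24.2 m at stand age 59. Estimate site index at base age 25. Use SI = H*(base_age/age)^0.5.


Formula: SI = H_dom * (base_age / age)^0.5
Age ratio = 25 / 59 = 0.42373
sqrt(age_ratio) = 0.65094
SI = 24.2 * 0.65094 = 15.8 m

15.8


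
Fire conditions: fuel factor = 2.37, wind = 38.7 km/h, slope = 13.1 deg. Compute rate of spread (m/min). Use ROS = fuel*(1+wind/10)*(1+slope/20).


Formula: ROS = fuel * (1 + wind/10) * (1 + slope/20)
Wind factor = 1 + 38.7/10 = 4.87
Slope factor = 1 + 13.1/20 = 1.655
ROS = 2.37 * 4.87 * 1.655 = 19.1 m/min

19.1


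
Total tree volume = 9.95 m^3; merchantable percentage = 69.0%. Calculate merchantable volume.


Formula: MV = V_total * (merchantable_pct / 100)
Merchantable fraction = 69.0% / 100 = 0.69
MV = 9.95 m^3 * 0.69 = 6.866 m^3

6.866


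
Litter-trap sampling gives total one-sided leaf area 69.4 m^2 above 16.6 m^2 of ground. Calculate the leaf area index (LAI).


Formula: LAI = total leaf area / ground area  (dimensionless)
LAI = 69.4 m^2 / 16.6 m^2
LAI = 4.18

4.18


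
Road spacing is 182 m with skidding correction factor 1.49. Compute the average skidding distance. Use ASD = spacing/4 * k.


Formula: ASD = (spacing / 4) * correction
Uncorrected distance = spacing / 4 = 182 / 4 = 45.5 m
ASD = 45.5 * 1.49 = 68 m

68


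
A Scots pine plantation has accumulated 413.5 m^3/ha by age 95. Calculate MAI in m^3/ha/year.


Formula: MAI = Total Volume / Stand Age
MAI = 413.5 m^3/ha / 95 years
MAI = 4.35 m^3/ha/year

4.35


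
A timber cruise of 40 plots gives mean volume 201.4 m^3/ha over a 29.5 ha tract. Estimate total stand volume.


Formula: Total Volume = Mean Volume per ha * Total Area
Total Volume = 201.4 m^3/ha * 29.5 ha
Total Volume = 5941 m^3

5941


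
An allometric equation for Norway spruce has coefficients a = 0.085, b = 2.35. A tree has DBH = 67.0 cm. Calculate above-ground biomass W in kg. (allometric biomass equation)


Formula: W = a * DBH^b  (allometric power law)
DBH^b = 67.0^2.35 = 19555.809
W = 0.085 * 19555.809 = 1662.2 kg

1662.2


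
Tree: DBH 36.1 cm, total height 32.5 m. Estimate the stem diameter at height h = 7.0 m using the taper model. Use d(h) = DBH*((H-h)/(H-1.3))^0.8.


Taper: d(h) = DBH * ((H - h) / (H - 1.3))^0.8
Numerator = H - h = 32.5 - 7.0 = 25.5 m
Denominator = H - 1.3 = 32.5 - 1.3 = 31.2 m
Ratio = 25.5 / 31.2 = 0.81731
d = 36.1 * 0.81731^0.8 = 30.7 cm

30.7


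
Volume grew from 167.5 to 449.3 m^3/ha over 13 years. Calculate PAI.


Formula: PAI = (V_T2 - V_T1) / (T2 - T1)
Volume increment = 449.3 - 167.5 = 281.8 m^3/ha
PAI = 281.8 / 13 = 21.68 m^3/ha/year

21.68


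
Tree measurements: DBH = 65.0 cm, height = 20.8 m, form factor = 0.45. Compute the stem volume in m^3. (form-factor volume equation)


Formula: V = pi * (DBH/200)^2 * H * ff
Radius = DBH/200 = 65.0/200 = 0.325 m
Radius^2 = 0.325^2 = 0.105625 m^2
V = pi * 0.105625 * 20.8 * 0.45
V = 3.106 m^3

3.106


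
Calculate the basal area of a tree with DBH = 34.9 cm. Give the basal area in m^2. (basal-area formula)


Formula: BA = pi * (DBH/2)^2 / 10000  (cm^2 to m^2)
Radius = DBH/2 = 34.9/2 = 17.45 cm
BA = pi * 17.45^2 / 10000
   = 956.6228 cm^2 / 10000
   = 0.0957 m^2

0.0957


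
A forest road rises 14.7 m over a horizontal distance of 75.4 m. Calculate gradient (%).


Formula: Gradient = rise / run * 100
Gradient = 14.7 / 75.4 * 100 = 19.5%

19.5


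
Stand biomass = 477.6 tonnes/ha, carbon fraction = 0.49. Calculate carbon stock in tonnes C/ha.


Formula: Carbon Stock = Biomass * Carbon Fraction
C = 477.6 t/ha * 0.49
C = 234.0 t C/ha

234.0


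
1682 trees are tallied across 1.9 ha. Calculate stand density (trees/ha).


Formula: Stand Density = N_trees / Area_ha
Density = 1682 trees / 1.9 ha
Density = 885 trees/ha

885


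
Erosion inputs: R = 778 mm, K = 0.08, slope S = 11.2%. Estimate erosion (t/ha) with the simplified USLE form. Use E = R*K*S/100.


Formula: E = R * K * S / 100  (simplified USLE)
R * K = 778 * 0.08 = 62.24
E = 62.24 * 11.2 / 100 = 6.97 t/ha

6.97


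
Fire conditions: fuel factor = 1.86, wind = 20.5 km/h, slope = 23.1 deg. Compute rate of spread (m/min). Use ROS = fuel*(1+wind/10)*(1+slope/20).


Formula: ROS = fuel * (1 + wind/10) * (1 + slope/20)
Wind factor = 1 + 20.5/10 = 3.05
Slope factor = 1 + 23.1/20 = 2.155
ROS = 1.86 * 3.05 * 2.155 = 12.23 m/min

12.23


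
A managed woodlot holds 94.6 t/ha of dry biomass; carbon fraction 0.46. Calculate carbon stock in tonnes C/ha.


Formula: Carbon Stock = Biomass * Carbon Fraction
C = 94.6 t/ha * 0.46
C = 43.5 t C/ha

43.5


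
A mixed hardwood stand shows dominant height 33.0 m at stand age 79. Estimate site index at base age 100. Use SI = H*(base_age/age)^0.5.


Formula: SI = H_dom * (base_age / age)^0.5
Age ratio = 100 / 79 = 1.26582
sqrt(age_ratio) = 1.12509
SI = 33.0 * 1.12509 = 37.1 m

37.1


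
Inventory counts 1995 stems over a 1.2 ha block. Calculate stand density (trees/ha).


Formula: Stand Density = N_trees / Area_ha
Density = 1995 trees / 1.2 ha
Density = 1663 trees/ha

1663


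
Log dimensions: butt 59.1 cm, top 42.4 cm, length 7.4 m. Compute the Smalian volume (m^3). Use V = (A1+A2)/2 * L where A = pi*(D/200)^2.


Smalian: V = (A1 + A2)/2 * L,  A = pi*(D/200)^2
A1 = pi*(59.1/200)^2 = 0.274325 m^2
A2 = pi*(42.4/200)^2 = 0.141196 m^2
V = (0.274325+0.141196)/2*7.4 = 1.5374 m^3

1.5374


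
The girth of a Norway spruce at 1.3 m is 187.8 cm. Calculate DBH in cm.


Formula: DBH = C / pi
DBH = 187.8 / pi
pi = 3.14159...
DBH = 59.8 cm

59.8


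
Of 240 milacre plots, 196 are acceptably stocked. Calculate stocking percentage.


Formula: Stocking % = stocked plots / total plots * 100
Stocking = 196 / 240 * 100
Stocking = 0.8167 * 100 = 81.7%

81.7
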